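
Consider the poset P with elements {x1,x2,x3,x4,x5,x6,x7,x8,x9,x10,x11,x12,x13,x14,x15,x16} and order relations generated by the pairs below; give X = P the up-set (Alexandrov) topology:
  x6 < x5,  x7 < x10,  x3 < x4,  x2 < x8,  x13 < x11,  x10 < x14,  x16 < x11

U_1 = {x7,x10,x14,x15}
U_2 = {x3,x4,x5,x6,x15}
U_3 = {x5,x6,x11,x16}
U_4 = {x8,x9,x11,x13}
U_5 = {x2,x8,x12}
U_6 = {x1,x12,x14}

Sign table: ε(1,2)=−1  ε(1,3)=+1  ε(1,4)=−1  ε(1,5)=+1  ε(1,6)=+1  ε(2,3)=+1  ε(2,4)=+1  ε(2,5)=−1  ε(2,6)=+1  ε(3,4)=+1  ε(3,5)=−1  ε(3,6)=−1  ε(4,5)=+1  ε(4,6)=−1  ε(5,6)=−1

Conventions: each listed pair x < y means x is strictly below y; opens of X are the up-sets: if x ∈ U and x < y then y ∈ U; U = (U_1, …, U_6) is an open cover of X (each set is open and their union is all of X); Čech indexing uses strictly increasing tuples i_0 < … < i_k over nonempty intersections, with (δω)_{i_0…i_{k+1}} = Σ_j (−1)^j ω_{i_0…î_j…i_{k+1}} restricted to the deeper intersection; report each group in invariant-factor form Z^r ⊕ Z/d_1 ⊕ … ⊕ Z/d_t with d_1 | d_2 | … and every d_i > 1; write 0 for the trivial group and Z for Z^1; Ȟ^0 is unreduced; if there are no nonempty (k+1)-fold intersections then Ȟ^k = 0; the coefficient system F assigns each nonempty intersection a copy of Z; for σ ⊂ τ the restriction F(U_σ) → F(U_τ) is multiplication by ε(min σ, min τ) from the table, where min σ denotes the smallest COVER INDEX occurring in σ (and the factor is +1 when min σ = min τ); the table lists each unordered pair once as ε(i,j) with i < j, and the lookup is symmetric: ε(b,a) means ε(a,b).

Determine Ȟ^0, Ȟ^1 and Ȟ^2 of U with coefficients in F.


intersection data:
  U12={x15} U16={x14} U23={x5,x6} U34={x11} U45={x8} U56={x12}
C dims 6,6; δ0: rk 5, SNF 1^5
Ȟ^0 = (6 − 5) − 0 = 1, so Ȟ^0 ≅ Z
Ȟ^1 = (6 − 0) − 5 = 1, so Ȟ^1 ≅ Z
Ȟ^2 = (0 − 0) − 0 = 0, so Ȟ^2 ≅ 0

Ȟ^0(U;F) ≅ Z, Ȟ^1(U;F) ≅ Z, Ȟ^2(U;F) ≅ 0


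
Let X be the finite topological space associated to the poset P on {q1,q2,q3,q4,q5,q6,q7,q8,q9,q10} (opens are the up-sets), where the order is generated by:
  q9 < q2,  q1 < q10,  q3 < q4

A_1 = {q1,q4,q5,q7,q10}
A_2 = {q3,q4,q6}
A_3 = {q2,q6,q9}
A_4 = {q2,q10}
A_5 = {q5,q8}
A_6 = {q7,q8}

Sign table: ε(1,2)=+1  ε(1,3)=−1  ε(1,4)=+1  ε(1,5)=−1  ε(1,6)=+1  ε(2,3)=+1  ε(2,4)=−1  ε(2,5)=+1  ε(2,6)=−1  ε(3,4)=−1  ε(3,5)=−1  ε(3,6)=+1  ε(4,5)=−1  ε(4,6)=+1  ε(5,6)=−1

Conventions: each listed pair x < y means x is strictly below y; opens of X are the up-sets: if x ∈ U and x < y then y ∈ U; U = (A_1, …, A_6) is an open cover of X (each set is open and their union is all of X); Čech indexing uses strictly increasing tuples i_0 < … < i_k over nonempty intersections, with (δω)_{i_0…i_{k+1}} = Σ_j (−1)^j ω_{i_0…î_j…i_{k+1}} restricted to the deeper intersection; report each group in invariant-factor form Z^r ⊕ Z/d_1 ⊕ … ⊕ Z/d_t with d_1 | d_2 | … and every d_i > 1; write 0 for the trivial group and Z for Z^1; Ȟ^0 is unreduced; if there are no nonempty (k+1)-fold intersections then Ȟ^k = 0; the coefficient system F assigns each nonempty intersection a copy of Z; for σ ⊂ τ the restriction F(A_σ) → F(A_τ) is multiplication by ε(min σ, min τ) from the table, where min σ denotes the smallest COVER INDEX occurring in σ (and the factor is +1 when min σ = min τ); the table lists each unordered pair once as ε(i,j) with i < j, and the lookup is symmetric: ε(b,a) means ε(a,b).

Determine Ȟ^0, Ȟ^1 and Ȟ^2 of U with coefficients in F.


cover nerve:
  A12={q4} A14={q10} A15={q5} A16={q7} A23={q6} A34={q2} A56={q8}
C dims 6,7; δ0: rk 6, SNF 1^5·2
Ȟ^0: (6−6)−0=0 ⇒ 0
Ȟ^1: (7−0)−6=1 plus torsion [2] ⇒ Z ⊕ Z/2
Ȟ^2: (0−0)−0=0 ⇒ 0

Ȟ^0 ≅ 0; Ȟ^1 ≅ Z ⊕ Z/2; Ȟ^2 ≅ 0


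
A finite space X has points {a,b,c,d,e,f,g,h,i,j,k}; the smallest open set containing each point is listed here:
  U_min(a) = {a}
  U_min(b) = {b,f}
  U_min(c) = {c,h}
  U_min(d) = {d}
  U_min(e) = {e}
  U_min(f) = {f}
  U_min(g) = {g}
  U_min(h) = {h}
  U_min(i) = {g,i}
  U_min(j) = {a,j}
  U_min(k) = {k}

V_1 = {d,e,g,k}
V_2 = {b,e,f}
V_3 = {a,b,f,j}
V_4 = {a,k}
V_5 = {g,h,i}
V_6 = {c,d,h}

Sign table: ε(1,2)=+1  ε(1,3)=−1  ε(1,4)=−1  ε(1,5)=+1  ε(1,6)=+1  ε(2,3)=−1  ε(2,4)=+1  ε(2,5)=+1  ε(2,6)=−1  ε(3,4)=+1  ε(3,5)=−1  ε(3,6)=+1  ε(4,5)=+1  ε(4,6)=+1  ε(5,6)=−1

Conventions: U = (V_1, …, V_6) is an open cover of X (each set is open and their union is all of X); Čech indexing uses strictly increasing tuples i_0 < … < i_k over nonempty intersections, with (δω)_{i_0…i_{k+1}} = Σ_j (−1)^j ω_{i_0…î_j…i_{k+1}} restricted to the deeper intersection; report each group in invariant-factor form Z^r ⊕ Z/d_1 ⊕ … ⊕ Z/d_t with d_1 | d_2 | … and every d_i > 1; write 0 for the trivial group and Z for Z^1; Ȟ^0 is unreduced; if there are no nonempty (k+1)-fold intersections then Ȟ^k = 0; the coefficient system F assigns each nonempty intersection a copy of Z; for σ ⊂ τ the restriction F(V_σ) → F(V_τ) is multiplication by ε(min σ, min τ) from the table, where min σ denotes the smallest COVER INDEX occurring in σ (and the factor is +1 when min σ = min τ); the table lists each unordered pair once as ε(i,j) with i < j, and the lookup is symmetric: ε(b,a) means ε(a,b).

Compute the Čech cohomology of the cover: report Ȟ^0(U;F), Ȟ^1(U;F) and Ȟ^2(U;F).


intersection data:
  V12={e} V14={k} V15={g} V16={d} V23={b,f} V34={a} V56={h}
C dims 6,7; δ0: rk 6, SNF 1^5·2
Ȟ^0 = (6 − 6) − 0 = 0, so Ȟ^0 ≅ 0
Ȟ^1 = (7 − 0) − 6 = 1 plus torsion [2], so Ȟ^1 ≅ Z ⊕ Z/2
Ȟ^2 = (0 − 0) − 0 = 0, so Ȟ^2 ≅ 0

Ȟ^0 = 0, Ȟ^1 = Z ⊕ Z/2, Ȟ^2 = 0


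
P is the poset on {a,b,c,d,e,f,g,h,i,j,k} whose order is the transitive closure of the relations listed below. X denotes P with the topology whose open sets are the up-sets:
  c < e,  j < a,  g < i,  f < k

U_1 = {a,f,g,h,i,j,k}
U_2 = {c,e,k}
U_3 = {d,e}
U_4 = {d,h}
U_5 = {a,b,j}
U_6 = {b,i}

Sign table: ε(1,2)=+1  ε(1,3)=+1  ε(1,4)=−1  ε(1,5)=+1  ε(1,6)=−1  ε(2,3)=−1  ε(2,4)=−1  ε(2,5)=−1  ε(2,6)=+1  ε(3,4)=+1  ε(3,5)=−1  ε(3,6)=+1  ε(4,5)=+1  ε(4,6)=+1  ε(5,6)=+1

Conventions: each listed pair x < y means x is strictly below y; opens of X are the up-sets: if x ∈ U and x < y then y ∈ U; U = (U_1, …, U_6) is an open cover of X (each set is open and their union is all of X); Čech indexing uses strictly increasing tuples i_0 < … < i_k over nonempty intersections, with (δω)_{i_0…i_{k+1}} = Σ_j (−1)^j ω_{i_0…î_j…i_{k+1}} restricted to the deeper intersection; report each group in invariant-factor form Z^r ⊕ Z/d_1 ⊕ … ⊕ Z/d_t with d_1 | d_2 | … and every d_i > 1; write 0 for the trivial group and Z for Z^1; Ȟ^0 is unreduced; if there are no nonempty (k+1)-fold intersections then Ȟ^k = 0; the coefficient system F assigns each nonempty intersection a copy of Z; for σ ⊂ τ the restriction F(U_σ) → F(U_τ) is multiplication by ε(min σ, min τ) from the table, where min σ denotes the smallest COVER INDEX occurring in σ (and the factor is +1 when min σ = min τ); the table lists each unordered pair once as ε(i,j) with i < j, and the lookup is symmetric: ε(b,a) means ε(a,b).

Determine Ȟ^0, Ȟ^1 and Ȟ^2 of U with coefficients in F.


Ȟ^0(U;F) ≅ 0, Ȟ^1(U;F) ≅ Z ⊕ Z/2 and Ȟ^2(U;F) ≅ 0

nonempty overlaps:
  U12={k} U14={h} U15={a,j} U16={i} U23={e} U34={d} U56={b}
C dims 6,7; δ0: rk 6, SNF 1^5·2
degree 0: 6−6−0 = 0 → Ȟ^0 ≅ 0
degree 1: 7−0−6 = 1 plus torsion [2] → Ȟ^1 ≅ Z ⊕ Z/2
degree 2: 0−0−0 = 0 → Ȟ^2 ≅ 0


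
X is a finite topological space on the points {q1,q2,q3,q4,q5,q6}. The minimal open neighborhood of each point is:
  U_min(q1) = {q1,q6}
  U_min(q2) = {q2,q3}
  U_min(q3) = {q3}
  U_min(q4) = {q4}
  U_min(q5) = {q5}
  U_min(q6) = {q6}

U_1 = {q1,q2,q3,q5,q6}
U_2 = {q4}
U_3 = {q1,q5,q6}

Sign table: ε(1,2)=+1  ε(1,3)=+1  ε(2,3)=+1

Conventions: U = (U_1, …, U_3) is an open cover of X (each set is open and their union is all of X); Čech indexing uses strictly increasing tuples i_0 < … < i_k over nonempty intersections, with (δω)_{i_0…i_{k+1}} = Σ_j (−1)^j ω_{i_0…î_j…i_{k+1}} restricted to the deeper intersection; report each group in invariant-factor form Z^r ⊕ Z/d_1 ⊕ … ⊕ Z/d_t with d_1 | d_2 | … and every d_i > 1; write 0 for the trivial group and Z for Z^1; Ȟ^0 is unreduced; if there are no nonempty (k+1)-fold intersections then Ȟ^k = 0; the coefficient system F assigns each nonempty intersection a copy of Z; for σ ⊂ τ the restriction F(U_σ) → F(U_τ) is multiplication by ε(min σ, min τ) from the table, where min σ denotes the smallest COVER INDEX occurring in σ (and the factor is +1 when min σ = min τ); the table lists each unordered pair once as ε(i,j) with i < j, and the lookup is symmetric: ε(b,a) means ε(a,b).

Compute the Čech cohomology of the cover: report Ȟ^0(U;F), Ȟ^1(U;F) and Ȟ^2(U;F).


Ȟ^0 = Z^2; Ȟ^1 = 0; Ȟ^2 = 0

nonempty intersections:
  U13={q1,q5,q6}
C dims 3,1; δ0: rk 1, SNF 1^1
Ȟ^0: (3−1)−0=2 ⇒ Z^2
Ȟ^1: (1−0)−1=0 ⇒ 0
Ȟ^2: (0−0)−0=0 ⇒ 0


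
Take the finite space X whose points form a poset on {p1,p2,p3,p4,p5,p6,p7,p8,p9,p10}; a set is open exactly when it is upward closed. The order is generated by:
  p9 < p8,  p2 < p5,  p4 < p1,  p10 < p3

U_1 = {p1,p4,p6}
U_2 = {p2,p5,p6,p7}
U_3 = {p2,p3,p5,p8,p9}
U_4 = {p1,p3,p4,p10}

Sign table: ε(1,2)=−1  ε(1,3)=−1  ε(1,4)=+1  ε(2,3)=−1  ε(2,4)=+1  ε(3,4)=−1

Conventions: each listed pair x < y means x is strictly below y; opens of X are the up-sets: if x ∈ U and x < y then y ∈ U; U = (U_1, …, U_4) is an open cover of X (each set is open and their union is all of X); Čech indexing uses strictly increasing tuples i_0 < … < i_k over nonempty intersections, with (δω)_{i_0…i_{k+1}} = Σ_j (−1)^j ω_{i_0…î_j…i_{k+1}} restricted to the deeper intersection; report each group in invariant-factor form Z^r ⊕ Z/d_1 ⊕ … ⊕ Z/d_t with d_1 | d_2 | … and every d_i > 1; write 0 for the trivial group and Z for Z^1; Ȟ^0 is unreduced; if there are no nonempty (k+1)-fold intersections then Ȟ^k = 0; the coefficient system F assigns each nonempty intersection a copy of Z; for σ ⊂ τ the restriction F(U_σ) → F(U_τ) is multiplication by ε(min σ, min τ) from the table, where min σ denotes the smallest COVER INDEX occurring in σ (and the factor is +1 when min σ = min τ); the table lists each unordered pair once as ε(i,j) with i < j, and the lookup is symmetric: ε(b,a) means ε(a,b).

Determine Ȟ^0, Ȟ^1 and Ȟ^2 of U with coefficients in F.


Ȟ^0 ≅ 0,  Ȟ^1 ≅ Z/2,  Ȟ^2 ≅ 0

nerve of the cover:
  U12={p6} U14={p1,p4} U23={p2,p5} U34={p3}
C dims 4,4; δ0: rk 4, SNF 1^3·2
Ȟ^0 = (4 − 4) − 0 = 0, so Ȟ^0 ≅ 0
Ȟ^1 = (4 − 0) − 4 = 0 plus torsion [2], so Ȟ^1 ≅ Z/2
Ȟ^2 = (0 − 0) − 0 = 0, so Ȟ^2 ≅ 0


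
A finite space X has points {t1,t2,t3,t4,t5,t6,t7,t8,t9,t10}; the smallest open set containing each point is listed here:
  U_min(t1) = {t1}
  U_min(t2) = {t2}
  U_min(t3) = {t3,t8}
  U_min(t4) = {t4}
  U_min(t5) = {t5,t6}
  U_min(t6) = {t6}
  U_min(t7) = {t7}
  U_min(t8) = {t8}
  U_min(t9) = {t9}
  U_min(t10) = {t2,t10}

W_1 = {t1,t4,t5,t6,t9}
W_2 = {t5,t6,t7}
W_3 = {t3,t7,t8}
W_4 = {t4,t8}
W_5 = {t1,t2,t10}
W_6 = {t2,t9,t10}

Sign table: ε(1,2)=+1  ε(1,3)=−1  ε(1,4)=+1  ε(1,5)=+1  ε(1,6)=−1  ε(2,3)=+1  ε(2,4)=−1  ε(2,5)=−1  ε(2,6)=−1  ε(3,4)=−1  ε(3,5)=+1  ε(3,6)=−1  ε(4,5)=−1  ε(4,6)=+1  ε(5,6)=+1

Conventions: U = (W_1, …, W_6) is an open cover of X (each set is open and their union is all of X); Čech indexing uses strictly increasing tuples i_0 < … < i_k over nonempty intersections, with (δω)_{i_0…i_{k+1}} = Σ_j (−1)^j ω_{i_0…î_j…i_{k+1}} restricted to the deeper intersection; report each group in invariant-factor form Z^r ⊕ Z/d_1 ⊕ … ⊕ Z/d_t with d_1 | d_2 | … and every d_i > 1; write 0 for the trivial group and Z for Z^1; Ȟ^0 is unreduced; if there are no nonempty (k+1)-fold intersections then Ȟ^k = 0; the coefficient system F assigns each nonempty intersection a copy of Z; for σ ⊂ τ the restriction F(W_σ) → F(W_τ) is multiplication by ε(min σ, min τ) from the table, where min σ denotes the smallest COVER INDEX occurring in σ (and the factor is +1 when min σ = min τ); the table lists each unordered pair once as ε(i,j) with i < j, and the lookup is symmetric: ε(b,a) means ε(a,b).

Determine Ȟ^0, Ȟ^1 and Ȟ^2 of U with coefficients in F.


nonempty intersections:
  W12={t5,t6} W14={t4} W15={t1} W16={t9} W23={t7} W34={t8} W56={t2,t10}
C dims 6,7; δ0: rk 6, SNF 1^5·2
Ȟ^0: (6−6)−0=0 ⇒ 0
Ȟ^1: (7−0)−6=1 plus torsion [2] ⇒ Z ⊕ Z/2
Ȟ^2: (0−0)−0=0 ⇒ 0

Ȟ^0 = 0; Ȟ^1 = Z ⊕ Z/2; Ȟ^2 = 0


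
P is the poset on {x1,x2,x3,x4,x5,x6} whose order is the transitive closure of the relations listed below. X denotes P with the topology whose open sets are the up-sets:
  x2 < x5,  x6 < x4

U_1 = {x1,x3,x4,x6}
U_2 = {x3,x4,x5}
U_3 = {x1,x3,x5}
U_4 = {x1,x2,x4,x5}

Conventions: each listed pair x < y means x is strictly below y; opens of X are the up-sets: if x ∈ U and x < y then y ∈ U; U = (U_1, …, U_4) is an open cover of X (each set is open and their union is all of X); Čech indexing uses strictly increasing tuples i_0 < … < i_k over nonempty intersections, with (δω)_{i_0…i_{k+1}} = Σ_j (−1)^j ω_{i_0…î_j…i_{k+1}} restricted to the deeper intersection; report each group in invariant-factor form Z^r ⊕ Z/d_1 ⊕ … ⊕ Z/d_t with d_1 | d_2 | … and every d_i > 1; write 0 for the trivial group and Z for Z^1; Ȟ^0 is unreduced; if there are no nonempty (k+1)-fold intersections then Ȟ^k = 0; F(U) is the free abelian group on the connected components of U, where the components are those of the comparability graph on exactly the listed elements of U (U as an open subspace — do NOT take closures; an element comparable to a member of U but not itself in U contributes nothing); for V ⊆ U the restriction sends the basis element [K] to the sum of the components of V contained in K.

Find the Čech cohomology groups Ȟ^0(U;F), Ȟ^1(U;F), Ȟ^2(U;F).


intersection data:
  U12={x3,x4} U13={x1,x3} U14={x1,x4} U23={x3,x5} U24={x4,x5} U34={x1,x5}
  U123={x3} U124={x4} U134={x1} U234={x5}
components per intersection:
  U1: {x1} {x3} {x4,x6}
  U2: {x3} {x4} {x5}
  U3: {x1} {x3} {x5}
  U4: {x1} {x2,x5} {x4}
  U12: {x3} {x4}
  U13: {x1} {x3}
  U14: {x1} {x4}
  U23: {x3} {x5}
  U24: {x4} {x5}
  U34: {x1} {x5}
  U123: {x3}
  U124: {x4}
  U134: {x1}
  U234: {x5}
C dims 12,12,4; δ0: rk 8, SNF 1^8; δ1: rk 4, SNF 1^4
Ȟ^0 = (12 − 8) − 0 = 4, so Ȟ^0 ≅ Z^4
Ȟ^1 = (12 − 4) − 8 = 0, so Ȟ^1 ≅ 0
Ȟ^2 = (4 − 0) − 4 = 0, so Ȟ^2 ≅ 0

Ȟ^0 = Z^4; Ȟ^1 = 0; Ȟ^2 = 0


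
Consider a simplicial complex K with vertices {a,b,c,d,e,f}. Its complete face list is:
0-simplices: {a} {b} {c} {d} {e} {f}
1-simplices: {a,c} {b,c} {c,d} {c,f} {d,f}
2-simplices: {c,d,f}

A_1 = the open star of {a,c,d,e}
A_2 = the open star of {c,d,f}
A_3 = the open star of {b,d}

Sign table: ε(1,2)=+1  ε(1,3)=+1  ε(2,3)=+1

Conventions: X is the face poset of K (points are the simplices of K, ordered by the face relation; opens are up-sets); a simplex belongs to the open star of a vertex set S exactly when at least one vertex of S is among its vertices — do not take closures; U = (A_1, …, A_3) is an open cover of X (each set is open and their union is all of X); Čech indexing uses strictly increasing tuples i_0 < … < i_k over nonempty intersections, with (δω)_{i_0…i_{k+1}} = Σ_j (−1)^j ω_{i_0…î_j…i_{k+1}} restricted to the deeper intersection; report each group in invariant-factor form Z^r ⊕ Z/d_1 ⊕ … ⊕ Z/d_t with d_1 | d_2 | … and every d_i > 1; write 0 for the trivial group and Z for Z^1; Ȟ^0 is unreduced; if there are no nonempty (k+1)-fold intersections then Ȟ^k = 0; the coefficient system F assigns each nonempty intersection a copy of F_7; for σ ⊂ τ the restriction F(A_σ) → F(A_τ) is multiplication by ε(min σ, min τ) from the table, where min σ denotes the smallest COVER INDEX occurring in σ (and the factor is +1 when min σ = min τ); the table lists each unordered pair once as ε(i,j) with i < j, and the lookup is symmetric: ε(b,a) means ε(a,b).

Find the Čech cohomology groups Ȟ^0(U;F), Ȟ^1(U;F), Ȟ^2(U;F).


Ȟ^0 = Z/7, Ȟ^1 = 0 and Ȟ^2 = 0

nerve simplices:
  A1={{a},{c},{d},{e},{a,c},{b,c},{c,d},{c,f},{d,f},{c,d,f}} A2={{c},{d},{f},{a,c},{b,c},{c,d},{c,f},{d,f},{c,d,f}} A3={{b},{d},{b,c},{c,d},{d,f},{c,d,f}}
  A12={{c},{d},{a,c},{b,c},{c,d},{c,f},{d,f},{c,d,f}} A13={{d},{b,c},{c,d},{d,f},{c,d,f}} A23={{d},{b,c},{c,d},{d,f},{c,d,f}}
  A123={{d},{b,c},{c,d},{d,f},{c,d,f}}
C dims 3,3,1; δ0: rk_F7 2; δ1: rk_F7 1
degree 0: 3−2−0 = 1 → Ȟ^0 ≅ Z/7
degree 1: 3−1−2 = 0 → Ȟ^1 ≅ 0
degree 2: 1−0−1 = 0 → Ȟ^2 ≅ 0


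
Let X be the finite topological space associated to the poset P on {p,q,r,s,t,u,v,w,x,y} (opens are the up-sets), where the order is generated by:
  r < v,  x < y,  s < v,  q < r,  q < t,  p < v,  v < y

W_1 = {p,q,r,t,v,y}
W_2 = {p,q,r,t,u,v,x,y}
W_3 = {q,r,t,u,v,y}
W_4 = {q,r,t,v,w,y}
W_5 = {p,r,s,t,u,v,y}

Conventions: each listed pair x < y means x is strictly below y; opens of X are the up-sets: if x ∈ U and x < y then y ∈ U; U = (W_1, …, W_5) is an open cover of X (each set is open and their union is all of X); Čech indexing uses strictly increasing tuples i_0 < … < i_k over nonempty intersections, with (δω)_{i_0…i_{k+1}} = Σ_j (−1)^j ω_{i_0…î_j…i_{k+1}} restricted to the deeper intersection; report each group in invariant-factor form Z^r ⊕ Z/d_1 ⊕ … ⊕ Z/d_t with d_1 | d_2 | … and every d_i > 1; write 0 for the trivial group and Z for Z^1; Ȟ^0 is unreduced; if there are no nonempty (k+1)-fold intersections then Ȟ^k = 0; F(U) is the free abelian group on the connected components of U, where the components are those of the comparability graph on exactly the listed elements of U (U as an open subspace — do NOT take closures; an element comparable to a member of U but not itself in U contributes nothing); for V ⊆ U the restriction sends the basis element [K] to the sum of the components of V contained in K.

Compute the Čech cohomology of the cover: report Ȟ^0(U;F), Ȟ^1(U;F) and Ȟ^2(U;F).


intersection data:
  W12={p,q,r,t,v,y} W13={q,r,t,v,y} W14={q,r,t,v,y} W15={p,r,t,v,y} W23={q,r,t,u,v,y} W24={q,r,t,v,y} W25={p,r,t,u,v,y} W34={q,r,t,v,y} W35={r,t,u,v,y} W45={r,t,v,y}
  W123={q,r,t,v,y} W124={q,r,t,v,y} W125={p,r,t,v,y} W134={q,r,t,v,y} W135={r,t,v,y} W145={r,t,v,y} W234={q,r,t,v,y} W235={r,t,u,v,y} W245={r,t,v,y} W345={r,t,v,y}
  W1234={q,r,t,v,y} W1235={r,t,v,y} W1245={r,t,v,y} W1345={r,t,v,y} W2345={r,t,v,y}
  W12345={r,t,v,y}
components per intersection:
  W1: {p,q,r,t,v,y}
  W2: {p,q,r,t,v,x,y} {u}
  W3: {q,r,t,v,y} {u}
  W4: {q,r,t,v,y} {w}
  W5: {p,r,s,v,y} {t} {u}
  W12: {p,q,r,t,v,y}
  W13: {q,r,t,v,y}
  W14: {q,r,t,v,y}
  W15: {p,r,v,y} {t}
  W23: {q,r,t,v,y} {u}
  W24: {q,r,t,v,y}
  W25: {p,r,v,y} {t} {u}
  W34: {q,r,t,v,y}
  W35: {r,v,y} {t} {u}
  W45: {r,v,y} {t}
  W123: {q,r,t,v,y}
  W124: {q,r,t,v,y}
  W125: {p,r,v,y} {t}
  W134: {q,r,t,v,y}
  W135: {r,v,y} {t}
  W145: {r,v,y} {t}
  W234: {q,r,t,v,y}
  W235: {r,v,y} {t} {u}
  W245: {r,v,y} {t}
  W345: {r,v,y} {t}
  W1234: {q,r,t,v,y}
  W1235: {r,v,y} {t}
  W1245: {r,v,y} {t}
  W1345: {r,v,y} {t}
  W2345: {r,v,y} {t}
  W12345: {r,v,y} {t}
C dims 10,17,17,9; δ0: rk 7, SNF 1^7; δ1: rk 10, SNF 1^10; δ2: rk 7, SNF 1^7
Ȟ^0 = (10 − 7) − 0 = 3, so Ȟ^0 ≅ Z^3
Ȟ^1 = (17 − 10) − 7 = 0, so Ȟ^1 ≅ 0
Ȟ^2 = (17 − 7) − 10 = 0, so Ȟ^2 ≅ 0

Ȟ^0(U;F) ≅ Z^3; Ȟ^1(U;F) ≅ 0; Ȟ^2(U;F) ≅ 0


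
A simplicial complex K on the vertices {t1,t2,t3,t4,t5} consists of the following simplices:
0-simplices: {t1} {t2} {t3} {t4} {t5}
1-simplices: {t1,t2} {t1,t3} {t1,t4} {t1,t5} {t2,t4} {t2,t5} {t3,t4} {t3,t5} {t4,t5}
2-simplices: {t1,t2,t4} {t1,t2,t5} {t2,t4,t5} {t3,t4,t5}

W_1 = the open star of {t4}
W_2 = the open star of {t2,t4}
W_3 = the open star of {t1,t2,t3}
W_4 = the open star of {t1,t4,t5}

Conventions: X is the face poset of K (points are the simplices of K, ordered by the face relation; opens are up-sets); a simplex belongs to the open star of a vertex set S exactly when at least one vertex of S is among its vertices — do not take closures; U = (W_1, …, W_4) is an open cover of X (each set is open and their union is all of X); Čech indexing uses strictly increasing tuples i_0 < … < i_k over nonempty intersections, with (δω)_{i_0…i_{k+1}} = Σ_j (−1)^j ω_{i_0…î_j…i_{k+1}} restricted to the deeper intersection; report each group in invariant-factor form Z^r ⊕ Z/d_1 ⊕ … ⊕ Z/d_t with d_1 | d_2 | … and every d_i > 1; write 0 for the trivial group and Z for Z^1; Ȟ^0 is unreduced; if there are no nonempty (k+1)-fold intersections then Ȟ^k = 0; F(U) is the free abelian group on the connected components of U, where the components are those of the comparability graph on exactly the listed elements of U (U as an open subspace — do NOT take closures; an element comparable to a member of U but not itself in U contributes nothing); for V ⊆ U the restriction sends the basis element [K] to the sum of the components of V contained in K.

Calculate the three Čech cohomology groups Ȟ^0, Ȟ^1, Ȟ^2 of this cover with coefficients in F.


Ȟ^0 ≅ Z,  Ȟ^1 ≅ Z,  Ȟ^2 ≅ 0

nerve simplices:
  W1={{t4},{t1,t4},{t2,t4},{t3,t4},{t4,t5},{t1,t2,t4},{t2,t4,t5},{t3,t4,t5}} W2={{t2},{t4},{t1,t2},{t1,t4},{t2,t4},{t2,t5},{t3,t4},{t4,t5},{t1,t2,t4},{t1,t2,t5},{t2,t4,t5},{t3,t4,t5}} W3={{t1},{t2},{t3},{t1,t2},{t1,t3},{t1,t4},{t1,t5},{t2,t4},{t2,t5},{t3,t4},{t3,t5},{t1,t2,t4},{t1,t2,t5},{t2,t4,t5},{t3,t4,t5}} W4={{t1},{t4},{t5},{t1,t2},{t1,t3},{t1,t4},{t1,t5},{t2,t4},{t2,t5},{t3,t4},{t3,t5},{t4,t5},{t1,t2,t4},{t1,t2,t5},{t2,t4,t5},{t3,t4,t5}}
  W12={{t4},{t1,t4},{t2,t4},{t3,t4},{t4,t5},{t1,t2,t4},{t2,t4,t5},{t3,t4,t5}} W13={{t1,t4},{t2,t4},{t3,t4},{t1,t2,t4},{t2,t4,t5},{t3,t4,t5}} W14={{t4},{t1,t4},{t2,t4},{t3,t4},{t4,t5},{t1,t2,t4},{t2,t4,t5},{t3,t4,t5}} W23={{t2},{t1,t2},{t1,t4},{t2,t4},{t2,t5},{t3,t4},{t1,t2,t4},{t1,t2,t5},{t2,t4,t5},{t3,t4,t5}} W24={{t4},{t1,t2},{t1,t4},{t2,t4},{t2,t5},{t3,t4},{t4,t5},{t1,t2,t4},{t1,t2,t5},{t2,t4,t5},{t3,t4,t5}} W34={{t1},{t1,t2},{t1,t3},{t1,t4},{t1,t5},{t2,t4},{t2,t5},{t3,t4},{t3,t5},{t1,t2,t4},{t1,t2,t5},{t2,t4,t5},{t3,t4,t5}}
  W123={{t1,t4},{t2,t4},{t3,t4},{t1,t2,t4},{t2,t4,t5},{t3,t4,t5}} W124={{t4},{t1,t4},{t2,t4},{t3,t4},{t4,t5},{t1,t2,t4},{t2,t4,t5},{t3,t4,t5}} W134={{t1,t4},{t2,t4},{t3,t4},{t1,t2,t4},{t2,t4,t5},{t3,t4,t5}} W234={{t1,t2},{t1,t4},{t2,t4},{t2,t5},{t3,t4},{t1,t2,t4},{t1,t2,t5},{t2,t4,t5},{t3,t4,t5}}
  W1234={{t1,t4},{t2,t4},{t3,t4},{t1,t2,t4},{t2,t4,t5},{t3,t4,t5}}
components per intersection:
  W1: {{t4},{t1,t4},{t2,t4},{t3,t4},{t4,t5},{t1,t2,t4},{t2,t4,t5},{t3,t4,t5}}
  W2: {{t2},{t4},{t1,t2},{t1,t4},{t2,t4},{t2,t5},{t3,t4},{t4,t5},{t1,t2,t4},{t1,t2,t5},{t2,t4,t5},{t3,t4,t5}}
  W3: {{t1},{t2},{t3},{t1,t2},{t1,t3},{t1,t4},{t1,t5},{t2,t4},{t2,t5},{t3,t4},{t3,t5},{t1,t2,t4},{t1,t2,t5},{t2,t4,t5},{t3,t4,t5}}
  W4: {{t1},{t4},{t5},{t1,t2},{t1,t3},{t1,t4},{t1,t5},{t2,t4},{t2,t5},{t3,t4},{t3,t5},{t4,t5},{t1,t2,t4},{t1,t2,t5},{t2,t4,t5},{t3,t4,t5}}
  W12: {{t4},{t1,t4},{t2,t4},{t3,t4},{t4,t5},{t1,t2,t4},{t2,t4,t5},{t3,t4,t5}}
  W13: {{t1,t4},{t2,t4},{t1,t2,t4},{t2,t4,t5}} {{t3,t4},{t3,t4,t5}}
  W14: {{t4},{t1,t4},{t2,t4},{t3,t4},{t4,t5},{t1,t2,t4},{t2,t4,t5},{t3,t4,t5}}
  W23: {{t2},{t1,t2},{t1,t4},{t2,t4},{t2,t5},{t1,t2,t4},{t1,t2,t5},{t2,t4,t5}} {{t3,t4},{t3,t4,t5}}
  W24: {{t4},{t1,t2},{t1,t4},{t2,t4},{t2,t5},{t3,t4},{t4,t5},{t1,t2,t4},{t1,t2,t5},{t2,t4,t5},{t3,t4,t5}}
  W34: {{t1},{t1,t2},{t1,t3},{t1,t4},{t1,t5},{t2,t4},{t2,t5},{t1,t2,t4},{t1,t2,t5},{t2,t4,t5}} {{t3,t4},{t3,t5},{t3,t4,t5}}
  W123: {{t1,t4},{t2,t4},{t1,t2,t4},{t2,t4,t5}} {{t3,t4},{t3,t4,t5}}
  W124: {{t4},{t1,t4},{t2,t4},{t3,t4},{t4,t5},{t1,t2,t4},{t2,t4,t5},{t3,t4,t5}}
  W134: {{t1,t4},{t2,t4},{t1,t2,t4},{t2,t4,t5}} {{t3,t4},{t3,t4,t5}}
  W234: {{t1,t2},{t1,t4},{t2,t4},{t2,t5},{t1,t2,t4},{t1,t2,t5},{t2,t4,t5}} {{t3,t4},{t3,t4,t5}}
  W1234: {{t1,t4},{t2,t4},{t1,t2,t4},{t2,t4,t5}} {{t3,t4},{t3,t4,t5}}
C dims 4,9,7,2; δ0: rk 3, SNF 1^3; δ1: rk 5, SNF 1^5; δ2: rk 2, SNF 1^2
degree 0: 4−3−0 = 1 → Ȟ^0 ≅ Z
degree 1: 9−5−3 = 1 → Ȟ^1 ≅ Z
degree 2: 7−2−5 = 0 → Ȟ^2 ≅ 0


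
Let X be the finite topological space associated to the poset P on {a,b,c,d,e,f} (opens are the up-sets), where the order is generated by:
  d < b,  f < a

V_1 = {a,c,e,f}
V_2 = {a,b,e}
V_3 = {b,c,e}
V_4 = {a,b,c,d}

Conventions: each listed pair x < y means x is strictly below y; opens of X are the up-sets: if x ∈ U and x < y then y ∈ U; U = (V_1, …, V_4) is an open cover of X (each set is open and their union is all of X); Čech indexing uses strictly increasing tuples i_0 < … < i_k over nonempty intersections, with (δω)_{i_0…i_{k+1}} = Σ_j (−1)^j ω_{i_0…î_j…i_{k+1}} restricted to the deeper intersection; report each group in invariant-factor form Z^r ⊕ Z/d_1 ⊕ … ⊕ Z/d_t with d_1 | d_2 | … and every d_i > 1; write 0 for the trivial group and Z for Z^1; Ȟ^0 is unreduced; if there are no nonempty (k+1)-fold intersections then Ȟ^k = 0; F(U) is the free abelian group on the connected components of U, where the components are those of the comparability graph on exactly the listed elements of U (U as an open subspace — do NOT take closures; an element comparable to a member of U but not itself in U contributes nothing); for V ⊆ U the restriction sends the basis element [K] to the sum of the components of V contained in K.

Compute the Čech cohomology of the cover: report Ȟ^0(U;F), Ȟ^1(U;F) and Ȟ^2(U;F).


Ȟ^0 = Z^4, Ȟ^1 = 0, Ȟ^2 = 0

cover nerve:
  V12={a,e} V13={c,e} V14={a,c} V23={b,e} V24={a,b} V34={b,c}
  V123={e} V124={a} V134={c} V234={b}
components per intersection:
  V1: {a,f} {c} {e}
  V2: {a} {b} {e}
  V3: {b} {c} {e}
  V4: {a} {b,d} {c}
  V12: {a} {e}
  V13: {c} {e}
  V14: {a} {c}
  V23: {b} {e}
  V24: {a} {b}
  V34: {b} {c}
  V123: {e}
  V124: {a}
  V134: {c}
  V234: {b}
C dims 12,12,4; δ0: rk 8, SNF 1^8; δ1: rk 4, SNF 1^4
Ȟ^0: (12−8)−0=4 ⇒ Z^4
Ȟ^1: (12−4)−8=0 ⇒ 0
Ȟ^2: (4−0)−4=0 ⇒ 0


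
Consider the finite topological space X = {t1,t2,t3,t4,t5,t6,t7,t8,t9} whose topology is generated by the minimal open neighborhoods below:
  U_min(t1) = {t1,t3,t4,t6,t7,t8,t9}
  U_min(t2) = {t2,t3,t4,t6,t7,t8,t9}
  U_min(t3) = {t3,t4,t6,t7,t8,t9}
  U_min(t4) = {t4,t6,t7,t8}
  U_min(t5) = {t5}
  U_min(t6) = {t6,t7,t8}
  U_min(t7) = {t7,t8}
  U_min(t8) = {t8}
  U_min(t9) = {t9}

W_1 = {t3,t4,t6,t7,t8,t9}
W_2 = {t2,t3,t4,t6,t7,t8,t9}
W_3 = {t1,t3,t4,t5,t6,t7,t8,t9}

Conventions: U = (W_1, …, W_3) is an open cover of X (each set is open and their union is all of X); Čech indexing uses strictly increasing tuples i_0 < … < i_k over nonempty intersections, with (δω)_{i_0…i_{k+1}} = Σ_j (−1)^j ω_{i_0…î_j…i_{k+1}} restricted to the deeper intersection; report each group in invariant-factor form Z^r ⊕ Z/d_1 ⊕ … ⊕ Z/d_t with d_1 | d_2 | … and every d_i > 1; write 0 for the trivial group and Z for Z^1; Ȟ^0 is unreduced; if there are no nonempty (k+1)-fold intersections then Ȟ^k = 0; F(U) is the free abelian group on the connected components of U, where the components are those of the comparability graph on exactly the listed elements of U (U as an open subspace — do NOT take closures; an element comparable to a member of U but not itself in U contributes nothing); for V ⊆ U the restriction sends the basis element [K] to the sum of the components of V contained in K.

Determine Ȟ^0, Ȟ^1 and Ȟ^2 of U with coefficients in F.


Ȟ^0 = Z^2,  Ȟ^1 = 0,  Ȟ^2 = 0

nonempty overlaps:
  W12={t3,t4,t6,t7,t8,t9} W13={t3,t4,t6,t7,t8,t9} W23={t3,t4,t6,t7,t8,t9}
  W123={t3,t4,t6,t7,t8,t9}
components per intersection:
  W1: {t3,t4,t6,t7,t8,t9}
  W2: {t2,t3,t4,t6,t7,t8,t9}
  W3: {t1,t3,t4,t6,t7,t8,t9} {t5}
  W12: {t3,t4,t6,t7,t8,t9}
  W13: {t3,t4,t6,t7,t8,t9}
  W23: {t3,t4,t6,t7,t8,t9}
  W123: {t3,t4,t6,t7,t8,t9}
C dims 4,3,1; δ0: rk 2, SNF 1^2; δ1: rk 1, SNF 1^1
degree 0: 4−2−0 = 2 → Ȟ^0 ≅ Z^2
degree 1: 3−1−2 = 0 → Ȟ^1 ≅ 0
degree 2: 1−0−1 = 0 → Ȟ^2 ≅ 0


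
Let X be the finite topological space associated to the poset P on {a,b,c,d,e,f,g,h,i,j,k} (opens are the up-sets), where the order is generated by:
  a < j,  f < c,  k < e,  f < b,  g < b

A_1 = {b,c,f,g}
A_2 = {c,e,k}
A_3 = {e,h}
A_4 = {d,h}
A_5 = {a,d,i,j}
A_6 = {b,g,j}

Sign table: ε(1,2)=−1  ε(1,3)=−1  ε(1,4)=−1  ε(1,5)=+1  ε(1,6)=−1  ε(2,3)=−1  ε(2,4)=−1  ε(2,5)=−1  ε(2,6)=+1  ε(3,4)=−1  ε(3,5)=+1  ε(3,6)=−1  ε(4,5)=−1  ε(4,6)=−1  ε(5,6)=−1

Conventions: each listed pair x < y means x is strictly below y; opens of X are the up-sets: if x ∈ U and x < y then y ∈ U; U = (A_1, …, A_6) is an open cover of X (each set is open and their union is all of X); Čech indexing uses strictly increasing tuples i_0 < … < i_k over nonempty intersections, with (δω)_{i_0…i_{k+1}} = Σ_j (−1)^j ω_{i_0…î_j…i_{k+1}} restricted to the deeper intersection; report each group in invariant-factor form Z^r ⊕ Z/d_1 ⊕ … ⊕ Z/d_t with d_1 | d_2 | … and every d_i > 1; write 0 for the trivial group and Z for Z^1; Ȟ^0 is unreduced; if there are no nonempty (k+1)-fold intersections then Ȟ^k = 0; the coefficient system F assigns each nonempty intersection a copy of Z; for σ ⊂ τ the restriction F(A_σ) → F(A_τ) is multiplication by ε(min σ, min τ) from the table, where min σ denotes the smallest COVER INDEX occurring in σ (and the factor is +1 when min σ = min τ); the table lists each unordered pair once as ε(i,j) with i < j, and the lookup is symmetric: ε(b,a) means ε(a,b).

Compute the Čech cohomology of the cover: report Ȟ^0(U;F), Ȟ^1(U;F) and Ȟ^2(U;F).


cover nerve:
  A12={c} A16={b,g} A23={e} A34={h} A45={d} A56={j}
C dims 6,6; δ0: rk 5, SNF 1^5
Ȟ^0: (6−5)−0=1 ⇒ Z
Ȟ^1: (6−0)−5=1 ⇒ Z
Ȟ^2: (0−0)−0=0 ⇒ 0

Ȟ^0 = Z,  Ȟ^1 = Z,  Ȟ^2 = 0


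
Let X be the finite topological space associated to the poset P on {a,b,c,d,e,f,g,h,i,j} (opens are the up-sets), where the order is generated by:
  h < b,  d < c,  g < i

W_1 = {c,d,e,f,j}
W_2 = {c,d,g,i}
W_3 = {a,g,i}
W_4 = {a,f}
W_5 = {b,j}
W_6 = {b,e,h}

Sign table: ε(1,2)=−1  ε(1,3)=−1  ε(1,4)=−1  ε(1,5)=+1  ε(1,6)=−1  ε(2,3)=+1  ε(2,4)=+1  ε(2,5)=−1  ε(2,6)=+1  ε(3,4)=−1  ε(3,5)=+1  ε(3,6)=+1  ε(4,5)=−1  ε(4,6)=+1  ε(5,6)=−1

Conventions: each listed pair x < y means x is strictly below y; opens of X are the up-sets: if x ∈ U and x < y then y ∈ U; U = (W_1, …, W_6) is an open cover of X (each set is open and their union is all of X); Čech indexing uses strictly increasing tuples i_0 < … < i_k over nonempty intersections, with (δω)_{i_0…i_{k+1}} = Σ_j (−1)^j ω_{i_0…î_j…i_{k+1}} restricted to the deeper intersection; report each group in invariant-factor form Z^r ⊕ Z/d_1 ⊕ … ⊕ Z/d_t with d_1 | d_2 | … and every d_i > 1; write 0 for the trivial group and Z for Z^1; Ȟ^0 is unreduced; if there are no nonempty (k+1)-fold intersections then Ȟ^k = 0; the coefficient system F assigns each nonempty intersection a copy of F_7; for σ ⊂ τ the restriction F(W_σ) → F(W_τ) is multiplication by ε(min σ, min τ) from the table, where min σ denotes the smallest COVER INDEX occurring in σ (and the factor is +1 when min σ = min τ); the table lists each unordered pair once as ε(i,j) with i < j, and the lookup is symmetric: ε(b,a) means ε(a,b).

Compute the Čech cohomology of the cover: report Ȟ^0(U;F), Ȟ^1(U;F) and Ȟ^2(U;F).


Ȟ^0 ≅ 0,  Ȟ^1 ≅ Z/7,  Ȟ^2 ≅ 0

nerve of the cover:
  W12={c,d} W14={f} W15={j} W16={e} W23={g,i} W34={a} W56={b}
C dims 6,7; δ0: rk_F7 6
Ȟ^0 = (6 − 6) − 0 = 0, so Ȟ^0 ≅ 0
Ȟ^1 = (7 − 0) − 6 = 1, so Ȟ^1 ≅ Z/7
Ȟ^2 = (0 − 0) − 0 = 0, so Ȟ^2 ≅ 0


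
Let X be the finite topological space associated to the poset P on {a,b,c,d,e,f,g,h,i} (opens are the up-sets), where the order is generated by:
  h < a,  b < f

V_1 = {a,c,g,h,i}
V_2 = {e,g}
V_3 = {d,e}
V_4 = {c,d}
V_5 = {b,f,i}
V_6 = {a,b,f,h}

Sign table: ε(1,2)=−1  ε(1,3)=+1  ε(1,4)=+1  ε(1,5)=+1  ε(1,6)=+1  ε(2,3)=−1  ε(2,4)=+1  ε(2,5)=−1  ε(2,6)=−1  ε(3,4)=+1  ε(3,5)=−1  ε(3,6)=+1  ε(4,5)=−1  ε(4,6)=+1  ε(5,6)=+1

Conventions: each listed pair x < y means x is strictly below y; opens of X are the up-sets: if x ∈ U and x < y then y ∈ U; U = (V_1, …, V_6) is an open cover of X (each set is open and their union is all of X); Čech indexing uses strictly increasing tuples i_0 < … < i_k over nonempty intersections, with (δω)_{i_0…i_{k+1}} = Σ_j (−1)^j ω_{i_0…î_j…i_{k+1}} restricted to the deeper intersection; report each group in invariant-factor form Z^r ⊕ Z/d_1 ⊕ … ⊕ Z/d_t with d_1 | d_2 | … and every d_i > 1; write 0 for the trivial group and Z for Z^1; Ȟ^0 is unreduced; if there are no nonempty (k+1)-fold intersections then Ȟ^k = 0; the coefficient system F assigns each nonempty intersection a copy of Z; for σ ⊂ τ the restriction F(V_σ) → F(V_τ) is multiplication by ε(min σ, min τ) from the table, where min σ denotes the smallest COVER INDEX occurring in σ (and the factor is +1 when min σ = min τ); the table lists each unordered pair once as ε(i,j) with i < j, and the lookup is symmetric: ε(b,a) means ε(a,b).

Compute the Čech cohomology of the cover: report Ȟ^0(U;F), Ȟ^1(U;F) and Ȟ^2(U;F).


Ȟ^0(U;F) ≅ Z, Ȟ^1(U;F) ≅ Z^2, Ȟ^2(U;F) ≅ 0

cover nerve:
  V12={g} V14={c} V15={i} V16={a,h} V23={e} V34={d} V56={b,f}
C dims 6,7; δ0: rk 5, SNF 1^5
Ȟ^0: (6−5)−0=1 ⇒ Z
Ȟ^1: (7−0)−5=2 ⇒ Z^2
Ȟ^2: (0−0)−0=0 ⇒ 0


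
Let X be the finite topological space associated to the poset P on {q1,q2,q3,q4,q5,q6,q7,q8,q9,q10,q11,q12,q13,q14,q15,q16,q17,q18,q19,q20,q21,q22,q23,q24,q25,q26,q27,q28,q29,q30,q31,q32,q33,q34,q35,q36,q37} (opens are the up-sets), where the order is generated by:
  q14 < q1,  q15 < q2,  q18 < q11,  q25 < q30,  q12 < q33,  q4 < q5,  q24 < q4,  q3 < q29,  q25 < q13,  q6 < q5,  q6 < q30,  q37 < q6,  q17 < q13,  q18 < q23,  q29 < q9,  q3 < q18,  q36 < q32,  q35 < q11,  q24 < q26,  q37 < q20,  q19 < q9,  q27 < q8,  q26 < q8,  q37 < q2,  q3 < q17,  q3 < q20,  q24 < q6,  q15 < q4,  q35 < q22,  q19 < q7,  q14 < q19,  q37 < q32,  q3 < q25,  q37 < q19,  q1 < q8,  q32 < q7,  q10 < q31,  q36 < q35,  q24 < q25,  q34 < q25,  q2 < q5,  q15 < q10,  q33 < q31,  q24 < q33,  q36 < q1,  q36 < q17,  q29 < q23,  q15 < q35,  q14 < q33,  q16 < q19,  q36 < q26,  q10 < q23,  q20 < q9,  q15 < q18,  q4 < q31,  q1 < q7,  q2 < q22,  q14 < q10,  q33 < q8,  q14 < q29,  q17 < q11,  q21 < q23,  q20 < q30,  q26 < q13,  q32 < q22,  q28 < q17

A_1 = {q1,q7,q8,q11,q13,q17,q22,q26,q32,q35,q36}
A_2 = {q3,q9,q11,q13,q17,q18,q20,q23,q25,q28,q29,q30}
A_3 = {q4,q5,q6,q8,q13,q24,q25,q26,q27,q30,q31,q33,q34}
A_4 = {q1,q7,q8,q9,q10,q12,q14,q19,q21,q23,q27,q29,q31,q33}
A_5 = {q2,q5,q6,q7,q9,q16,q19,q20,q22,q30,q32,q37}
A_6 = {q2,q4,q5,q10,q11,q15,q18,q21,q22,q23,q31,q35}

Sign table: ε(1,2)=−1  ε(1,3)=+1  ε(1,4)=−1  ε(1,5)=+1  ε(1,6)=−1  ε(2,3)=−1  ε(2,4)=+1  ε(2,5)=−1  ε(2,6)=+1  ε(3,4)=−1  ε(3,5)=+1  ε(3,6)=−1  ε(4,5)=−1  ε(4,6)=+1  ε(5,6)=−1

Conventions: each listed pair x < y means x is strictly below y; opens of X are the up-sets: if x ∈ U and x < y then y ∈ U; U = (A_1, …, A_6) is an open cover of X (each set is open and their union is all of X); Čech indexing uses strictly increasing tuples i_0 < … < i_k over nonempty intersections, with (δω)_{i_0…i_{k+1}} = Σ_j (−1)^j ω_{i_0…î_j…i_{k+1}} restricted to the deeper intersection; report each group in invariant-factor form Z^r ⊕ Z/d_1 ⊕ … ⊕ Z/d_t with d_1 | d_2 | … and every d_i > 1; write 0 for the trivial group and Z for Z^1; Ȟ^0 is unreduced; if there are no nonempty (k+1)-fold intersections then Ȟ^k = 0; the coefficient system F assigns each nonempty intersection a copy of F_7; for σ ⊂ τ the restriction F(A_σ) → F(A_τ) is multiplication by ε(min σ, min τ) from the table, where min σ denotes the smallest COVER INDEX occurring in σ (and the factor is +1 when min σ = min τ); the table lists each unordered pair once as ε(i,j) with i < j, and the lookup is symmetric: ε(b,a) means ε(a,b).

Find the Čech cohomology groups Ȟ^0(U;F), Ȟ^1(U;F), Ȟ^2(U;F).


nerve of the cover:
  A12={q11,q13,q17} A13={q8,q13,q26} A14={q1,q7,q8} A15={q7,q22,q32} A16={q11,q22,q35} A23={q13,q25,q30} A24={q9,q23,q29} A25={q9,q20,q30} A26={q11,q18,q23} A34={q8,q27,q31,q33} A35={q5,q6,q30} A36={q4,q5,q31} A45={q7,q9,q19} A46={q10,q21,q23,q31} A56={q2,q5,q22}
  A123={q13} A126={q11} A134={q8} A145={q7} A156={q22} A235={q30} A245={q9} A246={q23} A346={q31} A356={q5}
C dims 6,15,10; δ0: rk_F7 5; δ1: rk_F7 10
Ȟ^0 = (6 − 5) − 0 = 1, so Ȟ^0 ≅ Z/7
Ȟ^1 = (15 − 10) − 5 = 0, so Ȟ^1 ≅ 0
Ȟ^2 = (10 − 0) − 10 = 0, so Ȟ^2 ≅ 0

Ȟ^0 ≅ Z/7, Ȟ^1 ≅ 0 and Ȟ^2 ≅ 0


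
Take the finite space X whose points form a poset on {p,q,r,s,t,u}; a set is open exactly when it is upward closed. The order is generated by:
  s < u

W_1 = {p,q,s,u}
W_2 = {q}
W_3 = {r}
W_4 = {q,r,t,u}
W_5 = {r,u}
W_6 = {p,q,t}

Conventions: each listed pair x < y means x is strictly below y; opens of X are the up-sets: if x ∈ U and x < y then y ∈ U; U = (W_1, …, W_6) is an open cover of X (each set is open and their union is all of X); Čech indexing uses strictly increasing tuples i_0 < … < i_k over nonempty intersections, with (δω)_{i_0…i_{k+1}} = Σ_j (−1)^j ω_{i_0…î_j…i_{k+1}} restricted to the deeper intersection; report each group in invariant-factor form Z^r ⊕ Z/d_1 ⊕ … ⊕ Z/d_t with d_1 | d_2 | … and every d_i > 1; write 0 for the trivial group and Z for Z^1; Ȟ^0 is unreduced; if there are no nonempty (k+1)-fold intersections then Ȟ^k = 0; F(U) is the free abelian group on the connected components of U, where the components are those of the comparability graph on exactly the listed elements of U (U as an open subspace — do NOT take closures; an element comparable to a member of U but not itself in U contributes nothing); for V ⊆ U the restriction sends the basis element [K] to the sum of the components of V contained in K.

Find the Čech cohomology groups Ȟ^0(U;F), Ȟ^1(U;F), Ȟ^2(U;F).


nonempty overlaps:
  W12={q} W14={q,u} W15={u} W16={p,q} W24={q} W26={q} W34={r} W35={r} W45={r,u} W46={q,t}
  W124={q} W126={q} W145={u} W146={q} W246={q} W345={r}
  W1246={q}
components per intersection:
  W1: {p} {q} {s,u}
  W2: {q}
  W3: {r}
  W4: {q} {r} {t} {u}
  W5: {r} {u}
  W6: {p} {q} {t}
  W12: {q}
  W14: {q} {u}
  W15: {u}
  W16: {p} {q}
  W24: {q}
  W26: {q}
  W34: {r}
  W35: {r}
  W45: {r} {u}
  W46: {q} {t}
  W124: {q}
  W126: {q}
  W145: {u}
  W146: {q}
  W246: {q}
  W345: {r}
  W1246: {q}
C dims 14,14,6,1; δ0: rk 9, SNF 1^9; δ1: rk 5, SNF 1^5; δ2: rk 1, SNF 1^1
degree 0: 14−9−0 = 5 → Ȟ^0 ≅ Z^5
degree 1: 14−5−9 = 0 → Ȟ^1 ≅ 0
degree 2: 6−1−5 = 0 → Ȟ^2 ≅ 0

Ȟ^0 = Z^5, Ȟ^1 = 0 and Ȟ^2 = 0


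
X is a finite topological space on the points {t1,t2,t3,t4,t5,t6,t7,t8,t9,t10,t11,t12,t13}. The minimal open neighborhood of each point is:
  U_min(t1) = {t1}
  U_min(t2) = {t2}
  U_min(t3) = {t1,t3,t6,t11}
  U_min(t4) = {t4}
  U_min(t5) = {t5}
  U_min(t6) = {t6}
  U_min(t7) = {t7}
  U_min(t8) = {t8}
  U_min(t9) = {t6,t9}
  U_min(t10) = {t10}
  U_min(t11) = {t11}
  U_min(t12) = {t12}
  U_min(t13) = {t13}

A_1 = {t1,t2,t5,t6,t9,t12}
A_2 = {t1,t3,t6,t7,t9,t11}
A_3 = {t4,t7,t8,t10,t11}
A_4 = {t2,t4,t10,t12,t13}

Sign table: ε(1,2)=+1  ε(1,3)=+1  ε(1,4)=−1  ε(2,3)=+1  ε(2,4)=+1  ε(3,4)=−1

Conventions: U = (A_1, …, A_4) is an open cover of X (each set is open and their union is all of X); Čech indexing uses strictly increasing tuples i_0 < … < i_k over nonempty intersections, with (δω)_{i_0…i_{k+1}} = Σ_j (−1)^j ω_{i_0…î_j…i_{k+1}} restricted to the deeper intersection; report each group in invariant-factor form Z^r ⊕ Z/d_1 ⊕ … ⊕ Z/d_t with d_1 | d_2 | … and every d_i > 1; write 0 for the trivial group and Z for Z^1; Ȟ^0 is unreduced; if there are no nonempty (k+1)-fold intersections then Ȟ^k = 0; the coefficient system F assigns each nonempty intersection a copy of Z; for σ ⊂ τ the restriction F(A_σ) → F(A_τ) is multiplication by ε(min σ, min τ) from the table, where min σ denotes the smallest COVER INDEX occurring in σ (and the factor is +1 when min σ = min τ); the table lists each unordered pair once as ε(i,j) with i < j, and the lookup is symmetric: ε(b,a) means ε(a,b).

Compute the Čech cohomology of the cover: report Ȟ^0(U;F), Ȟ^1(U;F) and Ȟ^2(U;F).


nonempty intersections:
  A12={t1,t6,t9} A14={t2,t12} A23={t7,t11} A34={t4,t10}
C dims 4,4; δ0: rk 3, SNF 1^3
Ȟ^0: (4−3)−0=1 ⇒ Z
Ȟ^1: (4−0)−3=1 ⇒ Z
Ȟ^2: (0−0)−0=0 ⇒ 0

Ȟ^0 ≅ Z, Ȟ^1 ≅ Z and Ȟ^2 ≅ 0
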